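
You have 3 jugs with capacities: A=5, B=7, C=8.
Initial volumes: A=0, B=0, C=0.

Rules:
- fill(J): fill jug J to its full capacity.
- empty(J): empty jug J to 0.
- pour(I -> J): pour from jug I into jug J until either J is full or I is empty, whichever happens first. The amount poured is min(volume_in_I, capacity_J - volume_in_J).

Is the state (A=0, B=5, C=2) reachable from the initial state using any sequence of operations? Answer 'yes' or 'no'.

BFS from (A=0, B=0, C=0):
  1. fill(B) -> (A=0 B=7 C=0)
  2. pour(B -> A) -> (A=5 B=2 C=0)
  3. pour(B -> C) -> (A=5 B=0 C=2)
  4. pour(A -> B) -> (A=0 B=5 C=2)
Target reached → yes.

Answer: yes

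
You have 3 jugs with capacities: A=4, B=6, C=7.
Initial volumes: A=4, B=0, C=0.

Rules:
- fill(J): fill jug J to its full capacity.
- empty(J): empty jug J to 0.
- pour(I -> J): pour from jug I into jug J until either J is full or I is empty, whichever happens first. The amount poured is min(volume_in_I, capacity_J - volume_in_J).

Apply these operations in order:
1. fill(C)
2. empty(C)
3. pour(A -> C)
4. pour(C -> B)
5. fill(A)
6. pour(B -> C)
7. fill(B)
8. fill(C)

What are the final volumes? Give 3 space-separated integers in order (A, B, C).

Step 1: fill(C) -> (A=4 B=0 C=7)
Step 2: empty(C) -> (A=4 B=0 C=0)
Step 3: pour(A -> C) -> (A=0 B=0 C=4)
Step 4: pour(C -> B) -> (A=0 B=4 C=0)
Step 5: fill(A) -> (A=4 B=4 C=0)
Step 6: pour(B -> C) -> (A=4 B=0 C=4)
Step 7: fill(B) -> (A=4 B=6 C=4)
Step 8: fill(C) -> (A=4 B=6 C=7)

Answer: 4 6 7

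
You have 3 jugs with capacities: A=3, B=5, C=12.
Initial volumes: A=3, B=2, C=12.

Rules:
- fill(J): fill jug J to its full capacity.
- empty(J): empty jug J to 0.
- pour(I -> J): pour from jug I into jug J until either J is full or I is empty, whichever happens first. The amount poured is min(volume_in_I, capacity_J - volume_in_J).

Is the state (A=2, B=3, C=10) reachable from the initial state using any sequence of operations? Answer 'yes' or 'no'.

Answer: no

Derivation:
BFS explored all 224 reachable states.
Reachable set includes: (0,0,0), (0,0,1), (0,0,2), (0,0,3), (0,0,4), (0,0,5), (0,0,6), (0,0,7), (0,0,8), (0,0,9), (0,0,10), (0,0,11) ...
Target (A=2, B=3, C=10) not in reachable set → no.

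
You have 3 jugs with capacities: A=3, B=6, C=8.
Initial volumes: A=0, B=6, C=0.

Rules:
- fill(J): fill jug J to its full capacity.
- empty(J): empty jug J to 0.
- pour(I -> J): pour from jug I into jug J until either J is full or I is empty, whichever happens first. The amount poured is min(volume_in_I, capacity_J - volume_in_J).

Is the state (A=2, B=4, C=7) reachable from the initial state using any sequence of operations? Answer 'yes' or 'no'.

Answer: no

Derivation:
BFS explored all 182 reachable states.
Reachable set includes: (0,0,0), (0,0,1), (0,0,2), (0,0,3), (0,0,4), (0,0,5), (0,0,6), (0,0,7), (0,0,8), (0,1,0), (0,1,1), (0,1,2) ...
Target (A=2, B=4, C=7) not in reachable set → no.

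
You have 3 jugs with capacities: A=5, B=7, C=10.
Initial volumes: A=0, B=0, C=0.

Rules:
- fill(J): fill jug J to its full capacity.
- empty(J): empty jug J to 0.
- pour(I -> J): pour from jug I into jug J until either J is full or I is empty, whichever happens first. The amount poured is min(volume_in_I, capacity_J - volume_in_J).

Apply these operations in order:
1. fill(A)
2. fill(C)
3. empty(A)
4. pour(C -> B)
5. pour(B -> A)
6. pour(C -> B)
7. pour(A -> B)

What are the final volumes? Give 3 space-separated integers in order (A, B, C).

Answer: 3 7 0

Derivation:
Step 1: fill(A) -> (A=5 B=0 C=0)
Step 2: fill(C) -> (A=5 B=0 C=10)
Step 3: empty(A) -> (A=0 B=0 C=10)
Step 4: pour(C -> B) -> (A=0 B=7 C=3)
Step 5: pour(B -> A) -> (A=5 B=2 C=3)
Step 6: pour(C -> B) -> (A=5 B=5 C=0)
Step 7: pour(A -> B) -> (A=3 B=7 C=0)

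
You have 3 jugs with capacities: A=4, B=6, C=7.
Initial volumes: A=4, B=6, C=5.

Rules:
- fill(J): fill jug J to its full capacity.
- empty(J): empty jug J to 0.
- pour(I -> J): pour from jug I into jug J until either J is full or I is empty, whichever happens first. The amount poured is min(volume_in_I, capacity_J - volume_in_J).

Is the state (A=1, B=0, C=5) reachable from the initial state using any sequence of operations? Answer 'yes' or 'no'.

BFS from (A=4, B=6, C=5):
  1. empty(B) -> (A=4 B=0 C=5)
  2. pour(C -> B) -> (A=4 B=5 C=0)
  3. pour(A -> C) -> (A=0 B=5 C=4)
  4. fill(A) -> (A=4 B=5 C=4)
  5. pour(A -> C) -> (A=1 B=5 C=7)
  6. empty(C) -> (A=1 B=5 C=0)
  7. pour(B -> C) -> (A=1 B=0 C=5)
Target reached → yes.

Answer: yes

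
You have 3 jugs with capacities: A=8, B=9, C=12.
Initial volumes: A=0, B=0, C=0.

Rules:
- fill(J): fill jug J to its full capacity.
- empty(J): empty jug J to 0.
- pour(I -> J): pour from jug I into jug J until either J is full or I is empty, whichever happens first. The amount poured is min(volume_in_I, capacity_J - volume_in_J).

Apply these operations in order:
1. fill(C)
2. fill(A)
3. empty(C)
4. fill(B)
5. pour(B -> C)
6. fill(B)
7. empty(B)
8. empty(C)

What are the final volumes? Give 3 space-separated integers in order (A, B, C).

Step 1: fill(C) -> (A=0 B=0 C=12)
Step 2: fill(A) -> (A=8 B=0 C=12)
Step 3: empty(C) -> (A=8 B=0 C=0)
Step 4: fill(B) -> (A=8 B=9 C=0)
Step 5: pour(B -> C) -> (A=8 B=0 C=9)
Step 6: fill(B) -> (A=8 B=9 C=9)
Step 7: empty(B) -> (A=8 B=0 C=9)
Step 8: empty(C) -> (A=8 B=0 C=0)

Answer: 8 0 0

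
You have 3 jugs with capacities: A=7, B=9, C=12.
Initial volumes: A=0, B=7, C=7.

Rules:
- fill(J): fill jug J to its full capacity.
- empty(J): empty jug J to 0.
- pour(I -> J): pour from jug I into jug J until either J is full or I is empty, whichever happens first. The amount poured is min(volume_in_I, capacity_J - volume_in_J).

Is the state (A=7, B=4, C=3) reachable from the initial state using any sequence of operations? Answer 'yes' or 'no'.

Answer: yes

Derivation:
BFS from (A=0, B=7, C=7):
  1. pour(B -> A) -> (A=7 B=0 C=7)
  2. pour(A -> C) -> (A=2 B=0 C=12)
  3. pour(C -> B) -> (A=2 B=9 C=3)
  4. pour(B -> A) -> (A=7 B=4 C=3)
Target reached → yes.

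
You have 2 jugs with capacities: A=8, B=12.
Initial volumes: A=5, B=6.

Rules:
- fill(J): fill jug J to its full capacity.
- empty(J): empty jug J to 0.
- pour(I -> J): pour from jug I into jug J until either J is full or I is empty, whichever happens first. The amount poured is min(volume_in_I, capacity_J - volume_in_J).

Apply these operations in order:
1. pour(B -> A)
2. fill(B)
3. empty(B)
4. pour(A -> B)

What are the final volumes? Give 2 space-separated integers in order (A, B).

Answer: 0 8

Derivation:
Step 1: pour(B -> A) -> (A=8 B=3)
Step 2: fill(B) -> (A=8 B=12)
Step 3: empty(B) -> (A=8 B=0)
Step 4: pour(A -> B) -> (A=0 B=8)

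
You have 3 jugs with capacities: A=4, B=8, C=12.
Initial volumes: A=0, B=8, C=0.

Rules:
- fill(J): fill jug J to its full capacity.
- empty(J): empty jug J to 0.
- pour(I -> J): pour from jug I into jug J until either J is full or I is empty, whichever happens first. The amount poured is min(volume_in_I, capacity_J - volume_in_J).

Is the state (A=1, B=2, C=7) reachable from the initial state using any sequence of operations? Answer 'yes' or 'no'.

Answer: no

Derivation:
BFS explored all 24 reachable states.
Reachable set includes: (0,0,0), (0,0,4), (0,0,8), (0,0,12), (0,4,0), (0,4,4), (0,4,8), (0,4,12), (0,8,0), (0,8,4), (0,8,8), (0,8,12) ...
Target (A=1, B=2, C=7) not in reachable set → no.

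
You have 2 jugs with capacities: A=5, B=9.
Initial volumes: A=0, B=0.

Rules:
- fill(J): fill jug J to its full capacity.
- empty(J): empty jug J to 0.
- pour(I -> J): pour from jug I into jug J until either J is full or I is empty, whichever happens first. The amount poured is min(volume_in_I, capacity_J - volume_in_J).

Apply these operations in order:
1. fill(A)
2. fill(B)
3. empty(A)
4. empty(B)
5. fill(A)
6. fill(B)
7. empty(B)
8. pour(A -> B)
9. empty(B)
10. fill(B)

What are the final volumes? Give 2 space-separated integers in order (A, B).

Step 1: fill(A) -> (A=5 B=0)
Step 2: fill(B) -> (A=5 B=9)
Step 3: empty(A) -> (A=0 B=9)
Step 4: empty(B) -> (A=0 B=0)
Step 5: fill(A) -> (A=5 B=0)
Step 6: fill(B) -> (A=5 B=9)
Step 7: empty(B) -> (A=5 B=0)
Step 8: pour(A -> B) -> (A=0 B=5)
Step 9: empty(B) -> (A=0 B=0)
Step 10: fill(B) -> (A=0 B=9)

Answer: 0 9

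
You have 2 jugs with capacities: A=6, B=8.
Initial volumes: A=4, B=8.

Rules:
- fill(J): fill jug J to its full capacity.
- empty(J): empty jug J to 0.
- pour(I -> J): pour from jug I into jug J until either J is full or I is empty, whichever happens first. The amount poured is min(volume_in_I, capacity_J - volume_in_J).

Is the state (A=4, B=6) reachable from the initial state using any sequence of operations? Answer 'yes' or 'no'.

BFS explored all 14 reachable states.
Reachable set includes: (0,0), (0,2), (0,4), (0,6), (0,8), (2,0), (2,8), (4,0), (4,8), (6,0), (6,2), (6,4) ...
Target (A=4, B=6) not in reachable set → no.

Answer: no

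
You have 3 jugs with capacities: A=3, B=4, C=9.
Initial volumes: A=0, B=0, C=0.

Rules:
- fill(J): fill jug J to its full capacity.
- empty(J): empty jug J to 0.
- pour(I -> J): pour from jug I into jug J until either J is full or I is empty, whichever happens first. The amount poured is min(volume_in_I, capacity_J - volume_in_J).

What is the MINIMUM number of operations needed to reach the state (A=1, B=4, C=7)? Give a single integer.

BFS from (A=0, B=0, C=0). One shortest path:
  1. fill(B) -> (A=0 B=4 C=0)
  2. pour(B -> A) -> (A=3 B=1 C=0)
  3. pour(A -> C) -> (A=0 B=1 C=3)
  4. pour(B -> A) -> (A=1 B=0 C=3)
  5. fill(B) -> (A=1 B=4 C=3)
  6. pour(B -> C) -> (A=1 B=0 C=7)
  7. fill(B) -> (A=1 B=4 C=7)
Reached target in 7 moves.

Answer: 7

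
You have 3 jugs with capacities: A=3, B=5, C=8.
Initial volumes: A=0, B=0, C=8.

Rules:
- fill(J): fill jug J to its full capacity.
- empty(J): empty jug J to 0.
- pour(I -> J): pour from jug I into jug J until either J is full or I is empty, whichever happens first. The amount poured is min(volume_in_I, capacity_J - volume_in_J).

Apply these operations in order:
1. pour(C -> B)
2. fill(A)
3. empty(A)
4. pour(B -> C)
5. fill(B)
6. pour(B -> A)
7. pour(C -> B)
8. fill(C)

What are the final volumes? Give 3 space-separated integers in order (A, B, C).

Answer: 3 5 8

Derivation:
Step 1: pour(C -> B) -> (A=0 B=5 C=3)
Step 2: fill(A) -> (A=3 B=5 C=3)
Step 3: empty(A) -> (A=0 B=5 C=3)
Step 4: pour(B -> C) -> (A=0 B=0 C=8)
Step 5: fill(B) -> (A=0 B=5 C=8)
Step 6: pour(B -> A) -> (A=3 B=2 C=8)
Step 7: pour(C -> B) -> (A=3 B=5 C=5)
Step 8: fill(C) -> (A=3 B=5 C=8)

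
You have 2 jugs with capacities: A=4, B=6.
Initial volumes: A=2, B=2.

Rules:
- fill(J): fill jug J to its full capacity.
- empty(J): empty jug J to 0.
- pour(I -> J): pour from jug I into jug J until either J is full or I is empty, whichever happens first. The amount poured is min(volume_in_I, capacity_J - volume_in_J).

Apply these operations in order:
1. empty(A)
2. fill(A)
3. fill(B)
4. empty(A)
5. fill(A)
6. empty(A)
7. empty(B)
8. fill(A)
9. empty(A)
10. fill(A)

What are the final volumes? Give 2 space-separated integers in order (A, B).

Answer: 4 0

Derivation:
Step 1: empty(A) -> (A=0 B=2)
Step 2: fill(A) -> (A=4 B=2)
Step 3: fill(B) -> (A=4 B=6)
Step 4: empty(A) -> (A=0 B=6)
Step 5: fill(A) -> (A=4 B=6)
Step 6: empty(A) -> (A=0 B=6)
Step 7: empty(B) -> (A=0 B=0)
Step 8: fill(A) -> (A=4 B=0)
Step 9: empty(A) -> (A=0 B=0)
Step 10: fill(A) -> (A=4 B=0)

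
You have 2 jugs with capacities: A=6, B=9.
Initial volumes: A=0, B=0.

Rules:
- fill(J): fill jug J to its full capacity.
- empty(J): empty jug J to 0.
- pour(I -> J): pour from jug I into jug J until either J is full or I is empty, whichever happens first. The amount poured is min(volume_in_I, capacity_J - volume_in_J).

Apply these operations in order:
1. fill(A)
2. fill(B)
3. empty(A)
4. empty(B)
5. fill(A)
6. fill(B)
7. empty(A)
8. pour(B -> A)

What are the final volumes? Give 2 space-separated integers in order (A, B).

Step 1: fill(A) -> (A=6 B=0)
Step 2: fill(B) -> (A=6 B=9)
Step 3: empty(A) -> (A=0 B=9)
Step 4: empty(B) -> (A=0 B=0)
Step 5: fill(A) -> (A=6 B=0)
Step 6: fill(B) -> (A=6 B=9)
Step 7: empty(A) -> (A=0 B=9)
Step 8: pour(B -> A) -> (A=6 B=3)

Answer: 6 3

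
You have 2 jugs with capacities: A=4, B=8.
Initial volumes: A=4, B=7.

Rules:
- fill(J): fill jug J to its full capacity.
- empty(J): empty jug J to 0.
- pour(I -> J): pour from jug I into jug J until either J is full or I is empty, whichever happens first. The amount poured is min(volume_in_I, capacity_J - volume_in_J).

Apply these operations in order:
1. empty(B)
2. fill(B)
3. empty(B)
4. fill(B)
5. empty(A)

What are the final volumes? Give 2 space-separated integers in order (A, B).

Answer: 0 8

Derivation:
Step 1: empty(B) -> (A=4 B=0)
Step 2: fill(B) -> (A=4 B=8)
Step 3: empty(B) -> (A=4 B=0)
Step 4: fill(B) -> (A=4 B=8)
Step 5: empty(A) -> (A=0 B=8)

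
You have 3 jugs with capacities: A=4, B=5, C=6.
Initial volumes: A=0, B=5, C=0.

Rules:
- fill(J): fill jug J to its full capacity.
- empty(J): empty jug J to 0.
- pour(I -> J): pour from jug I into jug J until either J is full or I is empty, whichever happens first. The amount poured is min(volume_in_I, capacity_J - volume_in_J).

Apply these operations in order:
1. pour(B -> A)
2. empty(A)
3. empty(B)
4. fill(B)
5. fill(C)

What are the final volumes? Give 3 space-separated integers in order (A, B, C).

Answer: 0 5 6

Derivation:
Step 1: pour(B -> A) -> (A=4 B=1 C=0)
Step 2: empty(A) -> (A=0 B=1 C=0)
Step 3: empty(B) -> (A=0 B=0 C=0)
Step 4: fill(B) -> (A=0 B=5 C=0)
Step 5: fill(C) -> (A=0 B=5 C=6)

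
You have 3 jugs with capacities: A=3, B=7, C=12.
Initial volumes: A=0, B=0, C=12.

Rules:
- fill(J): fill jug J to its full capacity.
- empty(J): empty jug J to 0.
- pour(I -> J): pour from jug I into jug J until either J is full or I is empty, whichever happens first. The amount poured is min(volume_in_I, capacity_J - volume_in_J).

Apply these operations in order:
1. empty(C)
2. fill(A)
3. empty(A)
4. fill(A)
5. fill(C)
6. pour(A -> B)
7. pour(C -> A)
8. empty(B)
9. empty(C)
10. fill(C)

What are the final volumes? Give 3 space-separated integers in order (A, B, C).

Step 1: empty(C) -> (A=0 B=0 C=0)
Step 2: fill(A) -> (A=3 B=0 C=0)
Step 3: empty(A) -> (A=0 B=0 C=0)
Step 4: fill(A) -> (A=3 B=0 C=0)
Step 5: fill(C) -> (A=3 B=0 C=12)
Step 6: pour(A -> B) -> (A=0 B=3 C=12)
Step 7: pour(C -> A) -> (A=3 B=3 C=9)
Step 8: empty(B) -> (A=3 B=0 C=9)
Step 9: empty(C) -> (A=3 B=0 C=0)
Step 10: fill(C) -> (A=3 B=0 C=12)

Answer: 3 0 12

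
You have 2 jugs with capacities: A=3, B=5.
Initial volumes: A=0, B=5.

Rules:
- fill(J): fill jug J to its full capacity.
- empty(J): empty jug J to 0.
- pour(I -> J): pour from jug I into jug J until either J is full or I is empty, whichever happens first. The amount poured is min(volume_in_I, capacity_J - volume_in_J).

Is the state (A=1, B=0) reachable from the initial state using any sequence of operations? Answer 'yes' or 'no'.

BFS from (A=0, B=5):
  1. fill(A) -> (A=3 B=5)
  2. empty(B) -> (A=3 B=0)
  3. pour(A -> B) -> (A=0 B=3)
  4. fill(A) -> (A=3 B=3)
  5. pour(A -> B) -> (A=1 B=5)
  6. empty(B) -> (A=1 B=0)
Target reached → yes.

Answer: yes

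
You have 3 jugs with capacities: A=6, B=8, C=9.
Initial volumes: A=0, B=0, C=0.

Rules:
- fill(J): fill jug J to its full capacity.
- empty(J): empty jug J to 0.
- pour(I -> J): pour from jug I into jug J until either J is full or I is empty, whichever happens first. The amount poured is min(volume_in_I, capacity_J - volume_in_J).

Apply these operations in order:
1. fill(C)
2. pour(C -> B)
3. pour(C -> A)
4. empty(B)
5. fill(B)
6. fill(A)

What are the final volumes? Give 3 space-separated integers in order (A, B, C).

Step 1: fill(C) -> (A=0 B=0 C=9)
Step 2: pour(C -> B) -> (A=0 B=8 C=1)
Step 3: pour(C -> A) -> (A=1 B=8 C=0)
Step 4: empty(B) -> (A=1 B=0 C=0)
Step 5: fill(B) -> (A=1 B=8 C=0)
Step 6: fill(A) -> (A=6 B=8 C=0)

Answer: 6 8 0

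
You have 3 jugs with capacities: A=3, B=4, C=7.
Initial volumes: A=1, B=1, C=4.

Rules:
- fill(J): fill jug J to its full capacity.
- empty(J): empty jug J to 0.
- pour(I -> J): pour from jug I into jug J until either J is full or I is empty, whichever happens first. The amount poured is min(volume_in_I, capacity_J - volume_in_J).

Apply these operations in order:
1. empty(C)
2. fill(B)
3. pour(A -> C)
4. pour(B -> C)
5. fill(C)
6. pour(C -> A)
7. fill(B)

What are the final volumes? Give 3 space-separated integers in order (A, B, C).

Answer: 3 4 4

Derivation:
Step 1: empty(C) -> (A=1 B=1 C=0)
Step 2: fill(B) -> (A=1 B=4 C=0)
Step 3: pour(A -> C) -> (A=0 B=4 C=1)
Step 4: pour(B -> C) -> (A=0 B=0 C=5)
Step 5: fill(C) -> (A=0 B=0 C=7)
Step 6: pour(C -> A) -> (A=3 B=0 C=4)
Step 7: fill(B) -> (A=3 B=4 C=4)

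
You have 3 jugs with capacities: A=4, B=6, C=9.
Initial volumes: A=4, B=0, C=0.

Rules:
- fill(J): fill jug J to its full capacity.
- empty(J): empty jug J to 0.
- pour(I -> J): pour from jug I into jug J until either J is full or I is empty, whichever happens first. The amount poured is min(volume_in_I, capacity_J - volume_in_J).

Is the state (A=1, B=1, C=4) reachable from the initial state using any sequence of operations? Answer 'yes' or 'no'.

BFS explored all 230 reachable states.
Reachable set includes: (0,0,0), (0,0,1), (0,0,2), (0,0,3), (0,0,4), (0,0,5), (0,0,6), (0,0,7), (0,0,8), (0,0,9), (0,1,0), (0,1,1) ...
Target (A=1, B=1, C=4) not in reachable set → no.

Answer: no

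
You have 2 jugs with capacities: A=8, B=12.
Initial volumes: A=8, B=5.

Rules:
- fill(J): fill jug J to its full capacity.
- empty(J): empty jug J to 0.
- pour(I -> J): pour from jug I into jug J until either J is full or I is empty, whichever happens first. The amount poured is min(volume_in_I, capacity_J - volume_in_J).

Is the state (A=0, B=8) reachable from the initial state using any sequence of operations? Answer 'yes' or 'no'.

BFS from (A=8, B=5):
  1. empty(B) -> (A=8 B=0)
  2. pour(A -> B) -> (A=0 B=8)
Target reached → yes.

Answer: yes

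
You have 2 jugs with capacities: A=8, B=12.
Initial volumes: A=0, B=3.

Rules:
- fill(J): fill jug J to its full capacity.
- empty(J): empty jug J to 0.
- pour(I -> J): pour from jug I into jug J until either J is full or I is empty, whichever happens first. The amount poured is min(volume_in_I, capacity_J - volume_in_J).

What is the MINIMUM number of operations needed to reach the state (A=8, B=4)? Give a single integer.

Answer: 2

Derivation:
BFS from (A=0, B=3). One shortest path:
  1. fill(B) -> (A=0 B=12)
  2. pour(B -> A) -> (A=8 B=4)
Reached target in 2 moves.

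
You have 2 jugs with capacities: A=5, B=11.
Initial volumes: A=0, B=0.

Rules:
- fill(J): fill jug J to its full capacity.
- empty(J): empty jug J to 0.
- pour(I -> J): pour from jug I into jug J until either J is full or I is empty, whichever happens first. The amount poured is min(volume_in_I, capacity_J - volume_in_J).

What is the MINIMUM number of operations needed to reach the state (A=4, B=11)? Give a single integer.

BFS from (A=0, B=0). One shortest path:
  1. fill(A) -> (A=5 B=0)
  2. pour(A -> B) -> (A=0 B=5)
  3. fill(A) -> (A=5 B=5)
  4. pour(A -> B) -> (A=0 B=10)
  5. fill(A) -> (A=5 B=10)
  6. pour(A -> B) -> (A=4 B=11)
Reached target in 6 moves.

Answer: 6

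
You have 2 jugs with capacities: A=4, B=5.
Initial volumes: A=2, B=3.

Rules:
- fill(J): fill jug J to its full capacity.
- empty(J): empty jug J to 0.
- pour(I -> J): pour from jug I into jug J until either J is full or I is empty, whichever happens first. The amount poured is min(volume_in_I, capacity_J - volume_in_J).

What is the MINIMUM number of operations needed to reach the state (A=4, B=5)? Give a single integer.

BFS from (A=2, B=3). One shortest path:
  1. fill(A) -> (A=4 B=3)
  2. fill(B) -> (A=4 B=5)
Reached target in 2 moves.

Answer: 2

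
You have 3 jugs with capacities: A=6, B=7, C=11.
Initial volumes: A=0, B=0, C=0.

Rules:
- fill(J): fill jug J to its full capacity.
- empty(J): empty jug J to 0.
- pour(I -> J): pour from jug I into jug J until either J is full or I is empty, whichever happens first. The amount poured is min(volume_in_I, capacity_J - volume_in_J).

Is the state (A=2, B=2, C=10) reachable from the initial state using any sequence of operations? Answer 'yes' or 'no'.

Answer: no

Derivation:
BFS explored all 372 reachable states.
Reachable set includes: (0,0,0), (0,0,1), (0,0,2), (0,0,3), (0,0,4), (0,0,5), (0,0,6), (0,0,7), (0,0,8), (0,0,9), (0,0,10), (0,0,11) ...
Target (A=2, B=2, C=10) not in reachable set → no.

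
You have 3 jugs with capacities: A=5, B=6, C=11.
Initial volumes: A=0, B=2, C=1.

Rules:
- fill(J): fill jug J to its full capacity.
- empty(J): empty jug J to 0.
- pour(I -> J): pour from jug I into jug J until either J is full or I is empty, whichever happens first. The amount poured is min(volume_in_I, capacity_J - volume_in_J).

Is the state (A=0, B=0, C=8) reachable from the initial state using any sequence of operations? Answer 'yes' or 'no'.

BFS from (A=0, B=2, C=1):
  1. fill(A) -> (A=5 B=2 C=1)
  2. pour(A -> C) -> (A=0 B=2 C=6)
  3. pour(B -> C) -> (A=0 B=0 C=8)
Target reached → yes.

Answer: yes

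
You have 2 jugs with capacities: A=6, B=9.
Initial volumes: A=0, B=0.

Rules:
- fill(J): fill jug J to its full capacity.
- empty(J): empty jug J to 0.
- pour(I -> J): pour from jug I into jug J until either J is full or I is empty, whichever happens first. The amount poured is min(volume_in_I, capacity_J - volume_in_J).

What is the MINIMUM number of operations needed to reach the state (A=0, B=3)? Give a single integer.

Answer: 3

Derivation:
BFS from (A=0, B=0). One shortest path:
  1. fill(B) -> (A=0 B=9)
  2. pour(B -> A) -> (A=6 B=3)
  3. empty(A) -> (A=0 B=3)
Reached target in 3 moves.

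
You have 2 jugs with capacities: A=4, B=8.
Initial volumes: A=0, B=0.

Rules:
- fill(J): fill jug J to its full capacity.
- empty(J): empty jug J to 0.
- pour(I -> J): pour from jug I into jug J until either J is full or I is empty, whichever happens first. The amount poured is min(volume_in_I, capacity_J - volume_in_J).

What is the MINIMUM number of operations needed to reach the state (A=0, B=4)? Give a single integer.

BFS from (A=0, B=0). One shortest path:
  1. fill(A) -> (A=4 B=0)
  2. pour(A -> B) -> (A=0 B=4)
Reached target in 2 moves.

Answer: 2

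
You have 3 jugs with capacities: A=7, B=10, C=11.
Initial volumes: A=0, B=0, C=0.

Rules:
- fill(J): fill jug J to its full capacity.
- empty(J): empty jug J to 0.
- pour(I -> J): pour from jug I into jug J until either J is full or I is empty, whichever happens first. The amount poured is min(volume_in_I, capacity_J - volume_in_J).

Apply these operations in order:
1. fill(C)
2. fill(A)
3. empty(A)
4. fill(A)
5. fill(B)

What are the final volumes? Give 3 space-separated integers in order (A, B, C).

Answer: 7 10 11

Derivation:
Step 1: fill(C) -> (A=0 B=0 C=11)
Step 2: fill(A) -> (A=7 B=0 C=11)
Step 3: empty(A) -> (A=0 B=0 C=11)
Step 4: fill(A) -> (A=7 B=0 C=11)
Step 5: fill(B) -> (A=7 B=10 C=11)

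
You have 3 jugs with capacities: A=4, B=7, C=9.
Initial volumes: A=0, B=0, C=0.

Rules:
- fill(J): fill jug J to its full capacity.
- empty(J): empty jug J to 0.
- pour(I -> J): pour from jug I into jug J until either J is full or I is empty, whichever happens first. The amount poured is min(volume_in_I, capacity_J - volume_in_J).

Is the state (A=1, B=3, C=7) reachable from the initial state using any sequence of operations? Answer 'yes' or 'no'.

Answer: no

Derivation:
BFS explored all 256 reachable states.
Reachable set includes: (0,0,0), (0,0,1), (0,0,2), (0,0,3), (0,0,4), (0,0,5), (0,0,6), (0,0,7), (0,0,8), (0,0,9), (0,1,0), (0,1,1) ...
Target (A=1, B=3, C=7) not in reachable set → no.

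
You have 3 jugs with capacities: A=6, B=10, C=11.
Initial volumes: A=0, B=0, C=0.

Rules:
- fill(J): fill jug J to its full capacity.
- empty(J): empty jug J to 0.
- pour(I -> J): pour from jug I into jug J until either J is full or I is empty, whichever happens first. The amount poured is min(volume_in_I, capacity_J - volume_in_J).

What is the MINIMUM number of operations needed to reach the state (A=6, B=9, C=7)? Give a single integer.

Answer: 7

Derivation:
BFS from (A=0, B=0, C=0). One shortest path:
  1. fill(C) -> (A=0 B=0 C=11)
  2. pour(C -> A) -> (A=6 B=0 C=5)
  3. pour(A -> B) -> (A=0 B=6 C=5)
  4. pour(C -> A) -> (A=5 B=6 C=0)
  5. fill(C) -> (A=5 B=6 C=11)
  6. pour(C -> B) -> (A=5 B=10 C=7)
  7. pour(B -> A) -> (A=6 B=9 C=7)
Reached target in 7 moves.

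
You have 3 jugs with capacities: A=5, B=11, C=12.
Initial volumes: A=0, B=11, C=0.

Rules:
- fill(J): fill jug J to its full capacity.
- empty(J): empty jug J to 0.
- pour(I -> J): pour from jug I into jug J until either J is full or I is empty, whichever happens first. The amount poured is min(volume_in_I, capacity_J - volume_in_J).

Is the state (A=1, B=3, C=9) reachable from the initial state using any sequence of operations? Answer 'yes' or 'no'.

BFS explored all 496 reachable states.
Reachable set includes: (0,0,0), (0,0,1), (0,0,2), (0,0,3), (0,0,4), (0,0,5), (0,0,6), (0,0,7), (0,0,8), (0,0,9), (0,0,10), (0,0,11) ...
Target (A=1, B=3, C=9) not in reachable set → no.

Answer: no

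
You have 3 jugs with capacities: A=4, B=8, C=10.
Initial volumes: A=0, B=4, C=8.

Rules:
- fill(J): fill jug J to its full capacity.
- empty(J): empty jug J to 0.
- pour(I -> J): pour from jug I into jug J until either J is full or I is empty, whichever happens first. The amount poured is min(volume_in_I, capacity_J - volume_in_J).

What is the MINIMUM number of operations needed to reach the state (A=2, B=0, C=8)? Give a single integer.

Answer: 5

Derivation:
BFS from (A=0, B=4, C=8). One shortest path:
  1. fill(A) -> (A=4 B=4 C=8)
  2. fill(B) -> (A=4 B=8 C=8)
  3. pour(A -> C) -> (A=2 B=8 C=10)
  4. empty(C) -> (A=2 B=8 C=0)
  5. pour(B -> C) -> (A=2 B=0 C=8)
Reached target in 5 moves.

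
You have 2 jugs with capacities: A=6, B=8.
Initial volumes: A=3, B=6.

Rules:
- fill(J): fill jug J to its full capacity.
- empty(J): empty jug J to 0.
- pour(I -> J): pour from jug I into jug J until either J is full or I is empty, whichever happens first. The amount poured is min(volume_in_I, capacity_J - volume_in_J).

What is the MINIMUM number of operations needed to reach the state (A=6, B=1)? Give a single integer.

Answer: 4

Derivation:
BFS from (A=3, B=6). One shortest path:
  1. pour(A -> B) -> (A=1 B=8)
  2. empty(B) -> (A=1 B=0)
  3. pour(A -> B) -> (A=0 B=1)
  4. fill(A) -> (A=6 B=1)
Reached target in 4 moves.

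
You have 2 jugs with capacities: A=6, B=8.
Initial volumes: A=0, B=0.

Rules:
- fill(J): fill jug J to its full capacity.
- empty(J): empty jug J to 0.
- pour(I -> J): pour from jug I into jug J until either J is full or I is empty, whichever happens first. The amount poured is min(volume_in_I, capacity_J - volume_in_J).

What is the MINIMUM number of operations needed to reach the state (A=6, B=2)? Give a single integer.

Answer: 2

Derivation:
BFS from (A=0, B=0). One shortest path:
  1. fill(B) -> (A=0 B=8)
  2. pour(B -> A) -> (A=6 B=2)
Reached target in 2 moves.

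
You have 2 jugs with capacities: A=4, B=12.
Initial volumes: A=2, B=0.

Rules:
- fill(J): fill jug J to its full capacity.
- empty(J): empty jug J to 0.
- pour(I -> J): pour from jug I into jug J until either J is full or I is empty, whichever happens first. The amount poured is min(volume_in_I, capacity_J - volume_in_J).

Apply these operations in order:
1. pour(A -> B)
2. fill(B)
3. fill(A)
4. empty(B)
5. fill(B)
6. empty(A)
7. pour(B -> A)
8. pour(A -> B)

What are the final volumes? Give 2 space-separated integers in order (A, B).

Step 1: pour(A -> B) -> (A=0 B=2)
Step 2: fill(B) -> (A=0 B=12)
Step 3: fill(A) -> (A=4 B=12)
Step 4: empty(B) -> (A=4 B=0)
Step 5: fill(B) -> (A=4 B=12)
Step 6: empty(A) -> (A=0 B=12)
Step 7: pour(B -> A) -> (A=4 B=8)
Step 8: pour(A -> B) -> (A=0 B=12)

Answer: 0 12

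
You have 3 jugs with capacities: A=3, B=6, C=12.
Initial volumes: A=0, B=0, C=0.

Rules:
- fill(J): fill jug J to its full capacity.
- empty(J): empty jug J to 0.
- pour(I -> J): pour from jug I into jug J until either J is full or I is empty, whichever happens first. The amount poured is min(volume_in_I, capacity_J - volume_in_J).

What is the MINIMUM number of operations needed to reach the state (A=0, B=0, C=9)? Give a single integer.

Answer: 3

Derivation:
BFS from (A=0, B=0, C=0). One shortest path:
  1. fill(C) -> (A=0 B=0 C=12)
  2. pour(C -> A) -> (A=3 B=0 C=9)
  3. empty(A) -> (A=0 B=0 C=9)
Reached target in 3 moves.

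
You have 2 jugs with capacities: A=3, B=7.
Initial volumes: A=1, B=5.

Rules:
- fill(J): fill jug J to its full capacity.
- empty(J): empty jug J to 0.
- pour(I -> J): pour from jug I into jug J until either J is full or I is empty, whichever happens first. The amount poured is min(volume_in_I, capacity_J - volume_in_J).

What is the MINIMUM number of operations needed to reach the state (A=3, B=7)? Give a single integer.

BFS from (A=1, B=5). One shortest path:
  1. fill(A) -> (A=3 B=5)
  2. fill(B) -> (A=3 B=7)
Reached target in 2 moves.

Answer: 2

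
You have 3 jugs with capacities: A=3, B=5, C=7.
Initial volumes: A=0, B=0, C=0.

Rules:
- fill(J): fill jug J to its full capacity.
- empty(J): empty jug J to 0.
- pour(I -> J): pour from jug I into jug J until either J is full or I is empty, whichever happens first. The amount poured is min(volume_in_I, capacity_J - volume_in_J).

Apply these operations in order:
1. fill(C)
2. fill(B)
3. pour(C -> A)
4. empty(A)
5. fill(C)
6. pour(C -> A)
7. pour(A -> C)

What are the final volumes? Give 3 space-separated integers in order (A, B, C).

Step 1: fill(C) -> (A=0 B=0 C=7)
Step 2: fill(B) -> (A=0 B=5 C=7)
Step 3: pour(C -> A) -> (A=3 B=5 C=4)
Step 4: empty(A) -> (A=0 B=5 C=4)
Step 5: fill(C) -> (A=0 B=5 C=7)
Step 6: pour(C -> A) -> (A=3 B=5 C=4)
Step 7: pour(A -> C) -> (A=0 B=5 C=7)

Answer: 0 5 7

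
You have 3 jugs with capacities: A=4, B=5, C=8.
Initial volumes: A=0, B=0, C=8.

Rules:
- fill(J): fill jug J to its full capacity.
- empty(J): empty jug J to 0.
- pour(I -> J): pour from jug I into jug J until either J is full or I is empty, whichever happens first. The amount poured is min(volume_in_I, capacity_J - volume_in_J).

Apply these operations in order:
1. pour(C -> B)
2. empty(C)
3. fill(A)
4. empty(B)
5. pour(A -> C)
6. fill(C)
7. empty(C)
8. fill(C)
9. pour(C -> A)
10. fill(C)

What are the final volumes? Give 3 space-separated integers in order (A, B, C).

Answer: 4 0 8

Derivation:
Step 1: pour(C -> B) -> (A=0 B=5 C=3)
Step 2: empty(C) -> (A=0 B=5 C=0)
Step 3: fill(A) -> (A=4 B=5 C=0)
Step 4: empty(B) -> (A=4 B=0 C=0)
Step 5: pour(A -> C) -> (A=0 B=0 C=4)
Step 6: fill(C) -> (A=0 B=0 C=8)
Step 7: empty(C) -> (A=0 B=0 C=0)
Step 8: fill(C) -> (A=0 B=0 C=8)
Step 9: pour(C -> A) -> (A=4 B=0 C=4)
Step 10: fill(C) -> (A=4 B=0 C=8)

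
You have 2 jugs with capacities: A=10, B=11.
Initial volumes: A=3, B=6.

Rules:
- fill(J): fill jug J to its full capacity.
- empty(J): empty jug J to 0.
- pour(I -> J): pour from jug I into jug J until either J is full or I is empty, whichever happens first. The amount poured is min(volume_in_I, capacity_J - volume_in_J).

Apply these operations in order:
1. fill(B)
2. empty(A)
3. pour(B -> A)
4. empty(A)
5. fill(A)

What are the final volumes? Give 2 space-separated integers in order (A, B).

Answer: 10 1

Derivation:
Step 1: fill(B) -> (A=3 B=11)
Step 2: empty(A) -> (A=0 B=11)
Step 3: pour(B -> A) -> (A=10 B=1)
Step 4: empty(A) -> (A=0 B=1)
Step 5: fill(A) -> (A=10 B=1)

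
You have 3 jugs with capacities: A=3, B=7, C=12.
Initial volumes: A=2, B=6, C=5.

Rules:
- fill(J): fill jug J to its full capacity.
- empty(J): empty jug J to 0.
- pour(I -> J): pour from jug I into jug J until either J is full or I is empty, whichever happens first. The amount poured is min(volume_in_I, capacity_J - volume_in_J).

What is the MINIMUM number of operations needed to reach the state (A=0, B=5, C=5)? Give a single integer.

BFS from (A=2, B=6, C=5). One shortest path:
  1. pour(B -> A) -> (A=3 B=5 C=5)
  2. empty(A) -> (A=0 B=5 C=5)
Reached target in 2 moves.

Answer: 2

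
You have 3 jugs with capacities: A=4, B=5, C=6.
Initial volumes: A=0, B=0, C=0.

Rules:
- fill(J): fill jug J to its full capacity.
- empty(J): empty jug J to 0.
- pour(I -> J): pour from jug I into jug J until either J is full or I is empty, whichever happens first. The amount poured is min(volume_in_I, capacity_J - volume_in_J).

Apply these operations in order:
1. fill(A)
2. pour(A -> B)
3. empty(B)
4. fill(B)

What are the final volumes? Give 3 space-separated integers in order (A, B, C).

Step 1: fill(A) -> (A=4 B=0 C=0)
Step 2: pour(A -> B) -> (A=0 B=4 C=0)
Step 3: empty(B) -> (A=0 B=0 C=0)
Step 4: fill(B) -> (A=0 B=5 C=0)

Answer: 0 5 0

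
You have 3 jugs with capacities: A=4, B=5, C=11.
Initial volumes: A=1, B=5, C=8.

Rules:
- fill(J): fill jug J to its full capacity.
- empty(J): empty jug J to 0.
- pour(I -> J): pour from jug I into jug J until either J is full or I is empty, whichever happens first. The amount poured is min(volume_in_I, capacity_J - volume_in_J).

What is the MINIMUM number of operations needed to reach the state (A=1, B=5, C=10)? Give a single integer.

BFS from (A=1, B=5, C=8). One shortest path:
  1. empty(C) -> (A=1 B=5 C=0)
  2. pour(B -> C) -> (A=1 B=0 C=5)
  3. fill(B) -> (A=1 B=5 C=5)
  4. pour(B -> C) -> (A=1 B=0 C=10)
  5. fill(B) -> (A=1 B=5 C=10)
Reached target in 5 moves.

Answer: 5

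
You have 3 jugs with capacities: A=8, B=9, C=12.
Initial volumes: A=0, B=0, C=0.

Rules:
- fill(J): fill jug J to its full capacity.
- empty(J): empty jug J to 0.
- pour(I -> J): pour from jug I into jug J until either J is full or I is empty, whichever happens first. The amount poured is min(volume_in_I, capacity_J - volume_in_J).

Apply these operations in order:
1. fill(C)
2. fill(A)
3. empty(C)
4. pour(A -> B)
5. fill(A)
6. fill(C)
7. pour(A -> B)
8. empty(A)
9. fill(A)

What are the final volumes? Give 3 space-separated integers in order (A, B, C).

Answer: 8 9 12

Derivation:
Step 1: fill(C) -> (A=0 B=0 C=12)
Step 2: fill(A) -> (A=8 B=0 C=12)
Step 3: empty(C) -> (A=8 B=0 C=0)
Step 4: pour(A -> B) -> (A=0 B=8 C=0)
Step 5: fill(A) -> (A=8 B=8 C=0)
Step 6: fill(C) -> (A=8 B=8 C=12)
Step 7: pour(A -> B) -> (A=7 B=9 C=12)
Step 8: empty(A) -> (A=0 B=9 C=12)
Step 9: fill(A) -> (A=8 B=9 C=12)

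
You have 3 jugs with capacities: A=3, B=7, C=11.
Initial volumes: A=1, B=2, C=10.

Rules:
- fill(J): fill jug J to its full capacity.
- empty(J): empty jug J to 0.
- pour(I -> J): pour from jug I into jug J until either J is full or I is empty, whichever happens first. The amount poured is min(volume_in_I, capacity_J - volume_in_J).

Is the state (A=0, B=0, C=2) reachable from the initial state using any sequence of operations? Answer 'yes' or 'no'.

Answer: yes

Derivation:
BFS from (A=1, B=2, C=10):
  1. empty(A) -> (A=0 B=2 C=10)
  2. empty(C) -> (A=0 B=2 C=0)
  3. pour(B -> C) -> (A=0 B=0 C=2)
Target reached → yes.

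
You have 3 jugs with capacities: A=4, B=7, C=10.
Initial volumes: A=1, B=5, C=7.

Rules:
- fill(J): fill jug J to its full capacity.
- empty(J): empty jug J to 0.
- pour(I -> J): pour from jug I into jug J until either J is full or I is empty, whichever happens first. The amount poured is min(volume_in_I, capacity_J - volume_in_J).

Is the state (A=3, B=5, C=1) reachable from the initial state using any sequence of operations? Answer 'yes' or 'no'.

Answer: no

Derivation:
BFS explored all 279 reachable states.
Reachable set includes: (0,0,0), (0,0,1), (0,0,2), (0,0,3), (0,0,4), (0,0,5), (0,0,6), (0,0,7), (0,0,8), (0,0,9), (0,0,10), (0,1,0) ...
Target (A=3, B=5, C=1) not in reachable set → no.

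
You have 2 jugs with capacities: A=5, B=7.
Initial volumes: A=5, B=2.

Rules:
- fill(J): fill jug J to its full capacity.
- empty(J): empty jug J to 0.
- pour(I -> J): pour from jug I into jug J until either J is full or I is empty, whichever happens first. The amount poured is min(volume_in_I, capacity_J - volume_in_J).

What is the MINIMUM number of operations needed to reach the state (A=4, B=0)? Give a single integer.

BFS from (A=5, B=2). One shortest path:
  1. empty(A) -> (A=0 B=2)
  2. pour(B -> A) -> (A=2 B=0)
  3. fill(B) -> (A=2 B=7)
  4. pour(B -> A) -> (A=5 B=4)
  5. empty(A) -> (A=0 B=4)
  6. pour(B -> A) -> (A=4 B=0)
Reached target in 6 moves.

Answer: 6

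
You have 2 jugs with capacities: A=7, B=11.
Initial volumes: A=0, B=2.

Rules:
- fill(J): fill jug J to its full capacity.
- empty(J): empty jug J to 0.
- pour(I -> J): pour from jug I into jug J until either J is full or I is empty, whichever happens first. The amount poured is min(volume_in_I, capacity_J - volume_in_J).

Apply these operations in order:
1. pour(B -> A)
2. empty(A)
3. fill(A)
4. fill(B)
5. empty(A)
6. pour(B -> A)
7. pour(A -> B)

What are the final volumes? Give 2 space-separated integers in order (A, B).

Answer: 0 11

Derivation:
Step 1: pour(B -> A) -> (A=2 B=0)
Step 2: empty(A) -> (A=0 B=0)
Step 3: fill(A) -> (A=7 B=0)
Step 4: fill(B) -> (A=7 B=11)
Step 5: empty(A) -> (A=0 B=11)
Step 6: pour(B -> A) -> (A=7 B=4)
Step 7: pour(A -> B) -> (A=0 B=11)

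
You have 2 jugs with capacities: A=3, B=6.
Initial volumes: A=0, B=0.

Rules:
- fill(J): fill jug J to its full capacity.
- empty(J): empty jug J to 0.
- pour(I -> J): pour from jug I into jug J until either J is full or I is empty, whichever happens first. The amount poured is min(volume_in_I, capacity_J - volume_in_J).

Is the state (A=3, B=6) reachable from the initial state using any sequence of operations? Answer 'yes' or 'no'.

BFS from (A=0, B=0):
  1. fill(A) -> (A=3 B=0)
  2. fill(B) -> (A=3 B=6)
Target reached → yes.

Answer: yes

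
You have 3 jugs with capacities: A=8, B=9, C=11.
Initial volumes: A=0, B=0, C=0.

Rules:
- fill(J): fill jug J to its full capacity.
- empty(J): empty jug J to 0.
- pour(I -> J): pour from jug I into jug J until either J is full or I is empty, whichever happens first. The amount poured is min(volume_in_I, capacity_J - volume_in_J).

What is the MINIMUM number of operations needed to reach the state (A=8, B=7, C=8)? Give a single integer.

Answer: 8

Derivation:
BFS from (A=0, B=0, C=0). One shortest path:
  1. fill(A) -> (A=8 B=0 C=0)
  2. fill(B) -> (A=8 B=9 C=0)
  3. pour(B -> C) -> (A=8 B=0 C=9)
  4. fill(B) -> (A=8 B=9 C=9)
  5. pour(B -> C) -> (A=8 B=7 C=11)
  6. empty(C) -> (A=8 B=7 C=0)
  7. pour(A -> C) -> (A=0 B=7 C=8)
  8. fill(A) -> (A=8 B=7 C=8)
Reached target in 8 moves.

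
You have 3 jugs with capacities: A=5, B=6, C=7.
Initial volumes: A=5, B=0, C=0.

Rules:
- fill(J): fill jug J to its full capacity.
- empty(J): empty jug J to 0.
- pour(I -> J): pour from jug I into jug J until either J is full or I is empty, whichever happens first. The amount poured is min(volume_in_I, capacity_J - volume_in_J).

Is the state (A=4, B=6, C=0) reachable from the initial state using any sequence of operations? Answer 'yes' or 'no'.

BFS from (A=5, B=0, C=0):
  1. pour(A -> B) -> (A=0 B=5 C=0)
  2. fill(A) -> (A=5 B=5 C=0)
  3. pour(A -> B) -> (A=4 B=6 C=0)
Target reached → yes.

Answer: yes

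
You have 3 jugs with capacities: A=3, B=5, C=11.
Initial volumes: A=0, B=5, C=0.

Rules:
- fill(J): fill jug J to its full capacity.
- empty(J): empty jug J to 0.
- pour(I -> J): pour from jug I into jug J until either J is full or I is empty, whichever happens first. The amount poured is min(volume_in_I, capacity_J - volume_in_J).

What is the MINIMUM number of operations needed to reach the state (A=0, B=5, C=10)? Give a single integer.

Answer: 4

Derivation:
BFS from (A=0, B=5, C=0). One shortest path:
  1. pour(B -> C) -> (A=0 B=0 C=5)
  2. fill(B) -> (A=0 B=5 C=5)
  3. pour(B -> C) -> (A=0 B=0 C=10)
  4. fill(B) -> (A=0 B=5 C=10)
Reached target in 4 moves.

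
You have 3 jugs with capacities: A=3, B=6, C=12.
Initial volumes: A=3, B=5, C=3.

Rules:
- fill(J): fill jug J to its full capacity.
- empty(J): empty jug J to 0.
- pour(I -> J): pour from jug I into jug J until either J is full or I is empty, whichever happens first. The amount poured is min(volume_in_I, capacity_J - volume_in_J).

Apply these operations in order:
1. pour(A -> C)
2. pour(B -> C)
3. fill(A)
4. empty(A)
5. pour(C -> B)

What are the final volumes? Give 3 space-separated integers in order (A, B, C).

Answer: 0 6 5

Derivation:
Step 1: pour(A -> C) -> (A=0 B=5 C=6)
Step 2: pour(B -> C) -> (A=0 B=0 C=11)
Step 3: fill(A) -> (A=3 B=0 C=11)
Step 4: empty(A) -> (A=0 B=0 C=11)
Step 5: pour(C -> B) -> (A=0 B=6 C=5)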